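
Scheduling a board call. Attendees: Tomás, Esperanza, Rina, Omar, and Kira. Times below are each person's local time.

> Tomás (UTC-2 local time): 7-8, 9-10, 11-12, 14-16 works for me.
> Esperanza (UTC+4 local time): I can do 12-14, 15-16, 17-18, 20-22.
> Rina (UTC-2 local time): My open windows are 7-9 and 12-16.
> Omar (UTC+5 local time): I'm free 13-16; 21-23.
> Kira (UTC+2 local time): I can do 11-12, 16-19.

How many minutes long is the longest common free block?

Tomás in UTC: 09:00-10:00, 11:00-12:00, 13:00-14:00, 16:00-18:00 (add 2h to convert from UTC-2).
Esperanza in UTC: 08:00-10:00, 11:00-12:00, 13:00-14:00, 16:00-18:00 (subtract 4h to convert from UTC+4).
Rina in UTC: 09:00-11:00, 14:00-18:00 (add 2h to convert from UTC-2).
Omar in UTC: 08:00-11:00, 16:00-18:00 (subtract 5h to convert from UTC+5).
Kira in UTC: 09:00-10:00, 14:00-17:00 (subtract 2h to convert from UTC+2).
Tomás ∩ Esperanza: 09:00-10:00, 11:00-12:00, 13:00-14:00, 16:00-18:00.
Tomás ∩ Esperanza ∩ Rina: 09:00-10:00, 16:00-18:00.
Tomás ∩ Esperanza ∩ Rina ∩ Omar: 09:00-10:00, 16:00-18:00.
Tomás ∩ Esperanza ∩ Rina ∩ Omar ∩ Kira: 09:00-10:00, 16:00-17:00.
The longest is 09:00-10:00 at 60 minutes.

60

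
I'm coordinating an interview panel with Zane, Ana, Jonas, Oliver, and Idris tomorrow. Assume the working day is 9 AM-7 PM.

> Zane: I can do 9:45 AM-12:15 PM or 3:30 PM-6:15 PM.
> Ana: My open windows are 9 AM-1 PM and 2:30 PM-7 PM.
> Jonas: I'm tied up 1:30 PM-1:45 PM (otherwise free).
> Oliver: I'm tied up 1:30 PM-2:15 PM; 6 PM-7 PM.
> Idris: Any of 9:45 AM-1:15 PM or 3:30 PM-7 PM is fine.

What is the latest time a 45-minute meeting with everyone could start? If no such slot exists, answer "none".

Zane free: 09:45-12:15, 15:30-18:15.
Ana free: 09:00-13:00, 14:30-19:00.
Jonas free: 09:00-13:30, 13:45-19:00 (invert busy blocks within the working day).
Oliver free: 09:00-13:30, 14:15-18:00 (invert busy blocks within the working day).
Idris free: 09:45-13:15, 15:30-19:00.
Zane ∩ Ana: 09:45-12:15, 15:30-18:15.
Zane ∩ Ana ∩ Jonas: 09:45-12:15, 15:30-18:15.
Zane ∩ Ana ∩ Jonas ∩ Oliver: 09:45-12:15, 15:30-18:00.
Zane ∩ Ana ∩ Jonas ∩ Oliver ∩ Idris: 09:45-12:15, 15:30-18:00.
The last common window of at least 45 minutes is 15:30-18:00; a 45-minute meeting can start as late as 17:15 and still end by 18:00.

17:15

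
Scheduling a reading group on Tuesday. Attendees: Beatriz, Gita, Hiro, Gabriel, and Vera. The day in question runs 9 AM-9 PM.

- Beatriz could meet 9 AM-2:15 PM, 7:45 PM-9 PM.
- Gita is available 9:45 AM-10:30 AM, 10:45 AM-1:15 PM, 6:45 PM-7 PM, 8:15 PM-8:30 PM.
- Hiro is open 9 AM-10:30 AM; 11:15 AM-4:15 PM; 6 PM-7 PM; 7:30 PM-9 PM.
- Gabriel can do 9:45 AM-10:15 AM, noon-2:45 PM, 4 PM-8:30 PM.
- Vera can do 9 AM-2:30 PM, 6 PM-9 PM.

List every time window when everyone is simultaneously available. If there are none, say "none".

09:45-10:15, 12:00-13:15, 20:15-20:30

Beatriz ∩ Gita: 09:45-10:30, 10:45-13:15, 20:15-20:30.
Beatriz ∩ Gita ∩ Hiro: 09:45-10:30, 11:15-13:15, 20:15-20:30.
Beatriz ∩ Gita ∩ Hiro ∩ Gabriel: 09:45-10:15, 12:00-13:15, 20:15-20:30.
Beatriz ∩ Gita ∩ Hiro ∩ Gabriel ∩ Vera: 09:45-10:15, 12:00-13:15, 20:15-20:30.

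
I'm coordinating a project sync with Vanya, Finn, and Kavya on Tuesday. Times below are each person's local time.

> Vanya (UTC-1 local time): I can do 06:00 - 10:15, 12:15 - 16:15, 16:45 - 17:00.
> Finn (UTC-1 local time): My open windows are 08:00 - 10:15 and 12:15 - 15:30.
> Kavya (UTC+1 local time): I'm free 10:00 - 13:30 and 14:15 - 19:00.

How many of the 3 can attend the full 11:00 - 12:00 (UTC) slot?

1

Vanya in UTC: 07:00-11:15, 13:15-17:15, 17:45-18:00 (add 1h to convert from UTC-1).
Finn in UTC: 09:00-11:15, 13:15-16:30 (add 1h to convert from UTC-1).
Kavya in UTC: 09:00-12:30, 13:15-18:00 (subtract 1h to convert from UTC+1).
Kavya can make the full 11:00-12:00 slot — that's 1.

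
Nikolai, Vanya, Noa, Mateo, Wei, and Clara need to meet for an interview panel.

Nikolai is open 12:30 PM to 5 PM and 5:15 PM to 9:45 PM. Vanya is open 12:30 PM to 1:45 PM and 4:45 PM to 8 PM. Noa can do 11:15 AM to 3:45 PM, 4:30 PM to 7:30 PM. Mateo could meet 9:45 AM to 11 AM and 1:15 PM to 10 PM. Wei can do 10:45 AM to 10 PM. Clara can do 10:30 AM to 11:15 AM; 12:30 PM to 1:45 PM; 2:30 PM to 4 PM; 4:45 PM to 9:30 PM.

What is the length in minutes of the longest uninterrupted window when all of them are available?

135

Nikolai ∩ Vanya: 12:30-13:45, 16:45-17:00, 17:15-20:00.
Nikolai ∩ Vanya ∩ Noa: 12:30-13:45, 16:45-17:00, 17:15-19:30.
Nikolai ∩ Vanya ∩ Noa ∩ Mateo: 13:15-13:45, 16:45-17:00, 17:15-19:30.
Nikolai ∩ Vanya ∩ Noa ∩ Mateo ∩ Wei: 13:15-13:45, 16:45-17:00, 17:15-19:30.
Nikolai ∩ Vanya ∩ Noa ∩ Mateo ∩ Wei ∩ Clara: 13:15-13:45, 16:45-17:00, 17:15-19:30.
So the common availability across everyone is 13:15-13:45, 16:45-17:00, 17:15-19:30.
The longest is 17:15-19:30 at 135 minutes.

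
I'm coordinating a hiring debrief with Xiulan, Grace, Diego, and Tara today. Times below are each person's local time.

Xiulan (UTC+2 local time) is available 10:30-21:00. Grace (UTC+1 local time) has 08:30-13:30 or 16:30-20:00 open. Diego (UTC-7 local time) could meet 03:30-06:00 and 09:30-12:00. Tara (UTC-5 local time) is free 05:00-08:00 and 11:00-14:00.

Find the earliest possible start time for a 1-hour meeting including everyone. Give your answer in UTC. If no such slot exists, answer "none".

Xiulan in UTC: 08:30-19:00 (subtract 2h to convert from UTC+2).
Grace in UTC: 07:30-12:30, 15:30-19:00 (subtract 1h to convert from UTC+1).
Diego in UTC: 10:30-13:00, 16:30-19:00 (add 7h to convert from UTC-7).
Tara in UTC: 10:00-13:00, 16:00-19:00 (add 5h to convert from UTC-5).
Xiulan ∩ Grace: 08:30-12:30, 15:30-19:00.
Xiulan ∩ Grace ∩ Diego: 10:30-12:30, 16:30-19:00.
Xiulan ∩ Grace ∩ Diego ∩ Tara: 10:30-12:30, 16:30-19:00.
The first common window of at least 60 minutes is 10:30-12:30, so the earliest start is 10:30.

10:30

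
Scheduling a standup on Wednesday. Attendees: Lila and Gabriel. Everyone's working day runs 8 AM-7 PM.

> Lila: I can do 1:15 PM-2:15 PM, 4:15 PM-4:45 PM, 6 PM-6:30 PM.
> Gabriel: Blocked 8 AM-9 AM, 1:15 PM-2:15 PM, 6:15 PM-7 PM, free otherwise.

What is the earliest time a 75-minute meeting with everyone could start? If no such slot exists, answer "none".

Lila free: 13:15-14:15, 16:15-16:45, 18:00-18:30.
Gabriel free: 09:00-13:15, 14:15-18:15 (invert busy blocks within the working day).
Lila ∩ Gabriel: 16:15-16:45, 18:00-18:15.
No common window is at least 75 minutes long.

none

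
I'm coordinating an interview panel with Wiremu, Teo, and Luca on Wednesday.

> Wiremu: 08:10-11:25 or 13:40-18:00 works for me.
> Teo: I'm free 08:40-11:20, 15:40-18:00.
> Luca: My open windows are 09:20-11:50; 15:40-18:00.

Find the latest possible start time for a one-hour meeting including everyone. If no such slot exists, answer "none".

17:00

Wiremu ∩ Teo: 08:40-11:20, 15:40-18:00.
Wiremu ∩ Teo ∩ Luca: 09:20-11:20, 15:40-18:00.
The last common window of at least 60 minutes is 15:40-18:00; a 60-minute meeting can start as late as 17:00 and still end by 18:00.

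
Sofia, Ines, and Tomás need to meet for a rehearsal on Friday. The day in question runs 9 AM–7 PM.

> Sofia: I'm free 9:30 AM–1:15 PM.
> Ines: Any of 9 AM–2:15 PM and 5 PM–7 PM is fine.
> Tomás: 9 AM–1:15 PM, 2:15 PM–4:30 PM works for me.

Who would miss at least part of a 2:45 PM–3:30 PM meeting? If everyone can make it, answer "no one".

Sofia: not fully free for 14:45-15:30. Ines: not fully free for 14:45-15:30. Tomás: free for 14:45-15:30.

Ines, Sofia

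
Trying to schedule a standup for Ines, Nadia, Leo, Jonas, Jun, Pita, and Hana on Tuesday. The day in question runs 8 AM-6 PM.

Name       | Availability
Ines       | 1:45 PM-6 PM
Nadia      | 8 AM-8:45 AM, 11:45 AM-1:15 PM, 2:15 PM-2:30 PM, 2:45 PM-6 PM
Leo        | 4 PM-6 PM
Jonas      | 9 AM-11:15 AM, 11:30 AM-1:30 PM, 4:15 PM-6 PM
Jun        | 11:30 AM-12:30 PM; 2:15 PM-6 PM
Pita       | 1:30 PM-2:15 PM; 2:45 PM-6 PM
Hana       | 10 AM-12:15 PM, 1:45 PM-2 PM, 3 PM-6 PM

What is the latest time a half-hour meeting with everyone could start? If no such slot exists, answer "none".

Ines ∩ Nadia: 14:15-14:30, 14:45-18:00.
Ines ∩ Nadia ∩ Leo: 16:00-18:00.
Ines ∩ Nadia ∩ Leo ∩ Jonas: 16:15-18:00.
Ines ∩ Nadia ∩ Leo ∩ Jonas ∩ Jun: 16:15-18:00.
Ines ∩ Nadia ∩ Leo ∩ Jonas ∩ Jun ∩ Pita: 16:15-18:00.
Ines ∩ Nadia ∩ Leo ∩ Jonas ∩ Jun ∩ Pita ∩ Hana: 16:15-18:00.
So the common availability across everyone is 16:15-18:00.
The last common window of at least 30 minutes is 16:15-18:00; a 30-minute meeting can start as late as 17:30 and still end by 18:00.

17:30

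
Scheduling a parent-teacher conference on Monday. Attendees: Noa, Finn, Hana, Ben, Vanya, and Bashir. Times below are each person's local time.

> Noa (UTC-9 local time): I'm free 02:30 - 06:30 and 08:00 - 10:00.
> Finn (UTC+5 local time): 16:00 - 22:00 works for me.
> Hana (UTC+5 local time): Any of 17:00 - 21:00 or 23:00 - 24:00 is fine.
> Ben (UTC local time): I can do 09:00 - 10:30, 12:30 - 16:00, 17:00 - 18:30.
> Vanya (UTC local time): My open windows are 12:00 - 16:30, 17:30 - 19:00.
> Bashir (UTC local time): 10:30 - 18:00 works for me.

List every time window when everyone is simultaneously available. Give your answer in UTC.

12:30-15:30

Noa in UTC: 11:30-15:30, 17:00-19:00 (add 9h to convert from UTC-9).
Finn in UTC: 11:00-17:00 (subtract 5h to convert from UTC+5).
Hana in UTC: 12:00-16:00, 18:00-19:00 (subtract 5h to convert from UTC+5).
Ben in UTC: 09:00-10:30, 12:30-16:00, 17:00-18:30.
Vanya in UTC: 12:00-16:30, 17:30-19:00.
Bashir in UTC: 10:30-18:00.
Noa ∩ Finn: 11:30-15:30.
Noa ∩ Finn ∩ Hana: 12:00-15:30.
Noa ∩ Finn ∩ Hana ∩ Ben: 12:30-15:30.
Noa ∩ Finn ∩ Hana ∩ Ben ∩ Vanya: 12:30-15:30.
Noa ∩ Finn ∩ Hana ∩ Ben ∩ Vanya ∩ Bashir: 12:30-15:30.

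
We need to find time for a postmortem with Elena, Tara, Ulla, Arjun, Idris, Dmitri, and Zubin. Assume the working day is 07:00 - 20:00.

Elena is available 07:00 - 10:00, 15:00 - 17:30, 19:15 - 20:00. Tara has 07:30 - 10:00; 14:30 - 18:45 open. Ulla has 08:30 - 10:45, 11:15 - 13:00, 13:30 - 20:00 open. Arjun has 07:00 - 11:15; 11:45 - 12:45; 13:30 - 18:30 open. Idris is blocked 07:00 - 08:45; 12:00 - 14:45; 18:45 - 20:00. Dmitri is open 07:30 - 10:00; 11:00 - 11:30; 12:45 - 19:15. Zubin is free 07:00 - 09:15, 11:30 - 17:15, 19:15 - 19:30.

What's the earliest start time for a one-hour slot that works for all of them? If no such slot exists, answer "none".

Elena free: 07:00-10:00, 15:00-17:30, 19:15-20:00.
Tara free: 07:30-10:00, 14:30-18:45.
Ulla free: 08:30-10:45, 11:15-13:00, 13:30-20:00.
Arjun free: 07:00-11:15, 11:45-12:45, 13:30-18:30.
Idris free: 08:45-12:00, 14:45-18:45 (invert busy blocks within the working day).
Dmitri free: 07:30-10:00, 11:00-11:30, 12:45-19:15.
Zubin free: 07:00-09:15, 11:30-17:15, 19:15-19:30.
Elena ∩ Tara: 07:30-10:00, 15:00-17:30.
Elena ∩ Tara ∩ Ulla: 08:30-10:00, 15:00-17:30.
Elena ∩ Tara ∩ Ulla ∩ Arjun: 08:30-10:00, 15:00-17:30.
Elena ∩ Tara ∩ Ulla ∩ Arjun ∩ Idris: 08:45-10:00, 15:00-17:30.
Elena ∩ Tara ∩ Ulla ∩ Arjun ∩ Idris ∩ Dmitri: 08:45-10:00, 15:00-17:30.
Elena ∩ Tara ∩ Ulla ∩ Arjun ∩ Idris ∩ Dmitri ∩ Zubin: 08:45-09:15, 15:00-17:15.
The first common window of at least 60 minutes is 15:00-17:15, so the earliest start is 15:00.

15:00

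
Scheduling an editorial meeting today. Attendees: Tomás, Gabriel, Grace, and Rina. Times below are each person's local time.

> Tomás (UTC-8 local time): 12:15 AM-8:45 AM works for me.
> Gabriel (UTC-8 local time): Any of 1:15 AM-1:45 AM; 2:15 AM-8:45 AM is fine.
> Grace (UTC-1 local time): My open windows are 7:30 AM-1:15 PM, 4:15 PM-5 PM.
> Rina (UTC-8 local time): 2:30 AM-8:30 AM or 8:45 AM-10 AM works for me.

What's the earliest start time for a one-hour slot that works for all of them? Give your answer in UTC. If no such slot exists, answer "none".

10:30

Tomás in UTC: 08:15-16:45 (add 8h to convert from UTC-8).
Gabriel in UTC: 09:15-09:45, 10:15-16:45 (add 8h to convert from UTC-8).
Grace in UTC: 08:30-14:15, 17:15-18:00 (add 1h to convert from UTC-1).
Rina in UTC: 10:30-16:30, 16:45-18:00 (add 8h to convert from UTC-8).
Tomás ∩ Gabriel: 09:15-09:45, 10:15-16:45.
Tomás ∩ Gabriel ∩ Grace: 09:15-09:45, 10:15-14:15.
Tomás ∩ Gabriel ∩ Grace ∩ Rina: 10:30-14:15.
Those are the intersection windows.
The first common window of at least 60 minutes is 10:30-14:15, so the earliest start is 10:30.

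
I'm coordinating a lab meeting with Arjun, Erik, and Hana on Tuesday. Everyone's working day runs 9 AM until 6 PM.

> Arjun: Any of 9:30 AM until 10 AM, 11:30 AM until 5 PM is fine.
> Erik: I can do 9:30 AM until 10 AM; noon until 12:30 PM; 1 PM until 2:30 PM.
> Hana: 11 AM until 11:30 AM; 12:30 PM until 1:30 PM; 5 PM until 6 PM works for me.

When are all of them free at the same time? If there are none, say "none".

13:00-13:30

Arjun ∩ Erik: 09:30-10:00, 12:00-12:30, 13:00-14:30.
Arjun ∩ Erik ∩ Hana: 13:00-13:30.
Those are the intersection windows.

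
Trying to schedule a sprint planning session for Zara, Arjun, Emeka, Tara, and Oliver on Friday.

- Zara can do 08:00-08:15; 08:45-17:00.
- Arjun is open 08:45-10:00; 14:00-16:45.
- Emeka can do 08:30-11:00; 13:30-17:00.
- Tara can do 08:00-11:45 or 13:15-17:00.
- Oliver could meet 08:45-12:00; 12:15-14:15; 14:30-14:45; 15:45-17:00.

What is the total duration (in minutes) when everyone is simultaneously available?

Zara ∩ Arjun: 08:45-10:00, 14:00-16:45.
Zara ∩ Arjun ∩ Emeka: 08:45-10:00, 14:00-16:45.
Zara ∩ Arjun ∩ Emeka ∩ Tara: 08:45-10:00, 14:00-16:45.
Zara ∩ Arjun ∩ Emeka ∩ Tara ∩ Oliver: 08:45-10:00, 14:00-14:15, 14:30-14:45, 15:45-16:45.
Summing the common windows: 75 + 15 + 15 + 60 = 165 minutes.

165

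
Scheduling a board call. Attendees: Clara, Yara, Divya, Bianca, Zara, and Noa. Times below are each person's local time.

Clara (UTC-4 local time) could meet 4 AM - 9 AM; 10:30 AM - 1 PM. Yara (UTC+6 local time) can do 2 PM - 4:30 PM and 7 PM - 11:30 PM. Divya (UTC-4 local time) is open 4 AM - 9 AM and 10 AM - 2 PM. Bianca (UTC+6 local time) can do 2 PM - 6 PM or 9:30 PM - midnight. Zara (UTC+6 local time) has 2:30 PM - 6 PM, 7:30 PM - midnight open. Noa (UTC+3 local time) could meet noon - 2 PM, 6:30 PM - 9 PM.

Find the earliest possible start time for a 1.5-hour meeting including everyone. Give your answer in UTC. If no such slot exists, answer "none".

Clara in UTC: 08:00-13:00, 14:30-17:00 (add 4h to convert from UTC-4).
Yara in UTC: 08:00-10:30, 13:00-17:30 (subtract 6h to convert from UTC+6).
Divya in UTC: 08:00-13:00, 14:00-18:00 (add 4h to convert from UTC-4).
Bianca in UTC: 08:00-12:00, 15:30-18:00 (subtract 6h to convert from UTC+6).
Zara in UTC: 08:30-12:00, 13:30-18:00 (subtract 6h to convert from UTC+6).
Noa in UTC: 09:00-11:00, 15:30-18:00 (subtract 3h to convert from UTC+3).
Clara ∩ Yara: 08:00-10:30, 14:30-17:00.
Clara ∩ Yara ∩ Divya: 08:00-10:30, 14:30-17:00.
Clara ∩ Yara ∩ Divya ∩ Bianca: 08:00-10:30, 15:30-17:00.
Clara ∩ Yara ∩ Divya ∩ Bianca ∩ Zara: 08:30-10:30, 15:30-17:00.
Clara ∩ Yara ∩ Divya ∩ Bianca ∩ Zara ∩ Noa: 09:00-10:30, 15:30-17:00.
The first common window of at least 90 minutes is 09:00-10:30, so the earliest start is 09:00.

09:00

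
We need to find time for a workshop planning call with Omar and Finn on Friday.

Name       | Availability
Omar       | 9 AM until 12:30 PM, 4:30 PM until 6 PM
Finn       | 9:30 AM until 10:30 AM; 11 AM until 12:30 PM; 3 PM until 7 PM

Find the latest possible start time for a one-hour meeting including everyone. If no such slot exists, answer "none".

17:00

Omar ∩ Finn: 09:30-10:30, 11:00-12:30, 16:30-18:00.
The last common window of at least 60 minutes is 16:30-18:00; a 60-minute meeting can start as late as 17:00 and still end by 18:00.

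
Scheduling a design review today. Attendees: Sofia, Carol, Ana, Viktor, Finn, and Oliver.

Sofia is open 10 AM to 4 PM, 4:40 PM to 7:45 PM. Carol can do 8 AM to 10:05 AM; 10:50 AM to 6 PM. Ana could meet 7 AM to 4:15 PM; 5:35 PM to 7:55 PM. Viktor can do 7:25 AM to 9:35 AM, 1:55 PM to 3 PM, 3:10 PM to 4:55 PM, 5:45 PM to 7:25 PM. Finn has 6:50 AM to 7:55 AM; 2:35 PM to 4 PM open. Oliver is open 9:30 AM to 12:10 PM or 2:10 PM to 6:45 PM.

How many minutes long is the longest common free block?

50

Sofia ∩ Carol: 10:00-10:05, 10:50-16:00, 16:40-18:00.
Sofia ∩ Carol ∩ Ana: 10:00-10:05, 10:50-16:00, 17:35-18:00.
Sofia ∩ Carol ∩ Ana ∩ Viktor: 13:55-15:00, 15:10-16:00, 17:45-18:00.
Sofia ∩ Carol ∩ Ana ∩ Viktor ∩ Finn: 14:35-15:00, 15:10-16:00.
Sofia ∩ Carol ∩ Ana ∩ Viktor ∩ Finn ∩ Oliver: 14:35-15:00, 15:10-16:00.
The longest is 15:10-16:00 at 50 minutes.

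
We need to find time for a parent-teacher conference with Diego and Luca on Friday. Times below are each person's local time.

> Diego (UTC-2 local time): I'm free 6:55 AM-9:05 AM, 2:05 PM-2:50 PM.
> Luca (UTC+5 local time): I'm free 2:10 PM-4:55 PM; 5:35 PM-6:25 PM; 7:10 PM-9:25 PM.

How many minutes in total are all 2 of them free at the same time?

135

Diego in UTC: 08:55-11:05, 16:05-16:50 (add 2h to convert from UTC-2).
Luca in UTC: 09:10-11:55, 12:35-13:25, 14:10-16:25 (subtract 5h to convert from UTC+5).
Diego ∩ Luca: 09:10-11:05, 16:05-16:25.
Summing the common windows: 115 + 20 = 135 minutes.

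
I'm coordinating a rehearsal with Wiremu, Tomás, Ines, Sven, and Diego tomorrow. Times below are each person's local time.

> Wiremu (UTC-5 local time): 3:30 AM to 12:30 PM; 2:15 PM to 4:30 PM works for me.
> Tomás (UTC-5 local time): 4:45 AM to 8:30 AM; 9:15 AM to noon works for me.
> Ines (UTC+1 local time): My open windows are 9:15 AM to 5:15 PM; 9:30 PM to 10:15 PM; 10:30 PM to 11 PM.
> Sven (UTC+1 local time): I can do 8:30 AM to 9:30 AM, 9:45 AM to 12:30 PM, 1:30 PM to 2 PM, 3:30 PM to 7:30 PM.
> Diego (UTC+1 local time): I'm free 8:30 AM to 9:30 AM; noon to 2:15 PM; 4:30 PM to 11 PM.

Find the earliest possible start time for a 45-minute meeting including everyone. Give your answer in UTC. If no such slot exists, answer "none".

15:30

Wiremu in UTC: 08:30-17:30, 19:15-21:30 (add 5h to convert from UTC-5).
Tomás in UTC: 09:45-13:30, 14:15-17:00 (add 5h to convert from UTC-5).
Ines in UTC: 08:15-16:15, 20:30-21:15, 21:30-22:00 (subtract 1h to convert from UTC+1).
Sven in UTC: 07:30-08:30, 08:45-11:30, 12:30-13:00, 14:30-18:30 (subtract 1h to convert from UTC+1).
Diego in UTC: 07:30-08:30, 11:00-13:15, 15:30-22:00 (subtract 1h to convert from UTC+1).
Wiremu ∩ Tomás: 09:45-13:30, 14:15-17:00.
Wiremu ∩ Tomás ∩ Ines: 09:45-13:30, 14:15-16:15.
Wiremu ∩ Tomás ∩ Ines ∩ Sven: 09:45-11:30, 12:30-13:00, 14:30-16:15.
Wiremu ∩ Tomás ∩ Ines ∩ Sven ∩ Diego: 11:00-11:30, 12:30-13:00, 15:30-16:15.
The first common window of at least 45 minutes is 15:30-16:15, so the earliest start is 15:30.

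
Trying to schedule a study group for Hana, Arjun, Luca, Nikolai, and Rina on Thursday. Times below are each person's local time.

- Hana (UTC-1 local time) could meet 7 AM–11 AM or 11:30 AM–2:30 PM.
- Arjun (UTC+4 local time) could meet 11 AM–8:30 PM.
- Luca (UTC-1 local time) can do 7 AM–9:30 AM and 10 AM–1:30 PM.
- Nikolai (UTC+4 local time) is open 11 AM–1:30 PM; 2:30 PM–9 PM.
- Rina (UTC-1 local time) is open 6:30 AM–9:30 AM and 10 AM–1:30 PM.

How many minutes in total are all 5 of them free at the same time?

Hana in UTC: 08:00-12:00, 12:30-15:30 (add 1h to convert from UTC-1).
Arjun in UTC: 07:00-16:30 (subtract 4h to convert from UTC+4).
Luca in UTC: 08:00-10:30, 11:00-14:30 (add 1h to convert from UTC-1).
Nikolai in UTC: 07:00-09:30, 10:30-17:00 (subtract 4h to convert from UTC+4).
Rina in UTC: 07:30-10:30, 11:00-14:30 (add 1h to convert from UTC-1).
Hana ∩ Arjun: 08:00-12:00, 12:30-15:30.
Hana ∩ Arjun ∩ Luca: 08:00-10:30, 11:00-12:00, 12:30-14:30.
Hana ∩ Arjun ∩ Luca ∩ Nikolai: 08:00-09:30, 11:00-12:00, 12:30-14:30.
Hana ∩ Arjun ∩ Luca ∩ Nikolai ∩ Rina: 08:00-09:30, 11:00-12:00, 12:30-14:30.
Summing the common windows: 90 + 60 + 120 = 270 minutes.

270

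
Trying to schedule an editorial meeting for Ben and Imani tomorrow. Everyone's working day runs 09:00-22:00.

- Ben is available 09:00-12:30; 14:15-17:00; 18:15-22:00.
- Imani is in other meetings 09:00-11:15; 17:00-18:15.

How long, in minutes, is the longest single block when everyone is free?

225

Ben free: 09:00-12:30, 14:15-17:00, 18:15-22:00.
Imani free: 11:15-17:00, 18:15-22:00 (invert busy blocks within the working day).
Ben ∩ Imani: 11:15-12:30, 14:15-17:00, 18:15-22:00.
The longest is 18:15-22:00 at 225 minutes.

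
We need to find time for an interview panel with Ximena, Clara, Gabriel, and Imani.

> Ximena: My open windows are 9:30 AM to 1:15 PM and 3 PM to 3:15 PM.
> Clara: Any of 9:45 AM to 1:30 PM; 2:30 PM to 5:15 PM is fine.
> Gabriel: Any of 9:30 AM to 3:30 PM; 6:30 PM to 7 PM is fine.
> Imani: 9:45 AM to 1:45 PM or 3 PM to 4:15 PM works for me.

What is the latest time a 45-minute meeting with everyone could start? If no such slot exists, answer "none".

12:30

Ximena ∩ Clara: 09:45-13:15, 15:00-15:15.
Ximena ∩ Clara ∩ Gabriel: 09:45-13:15, 15:00-15:15.
Ximena ∩ Clara ∩ Gabriel ∩ Imani: 09:45-13:15, 15:00-15:15.
The last common window of at least 45 minutes is 09:45-13:15; a 45-minute meeting can start as late as 12:30 and still end by 13:15.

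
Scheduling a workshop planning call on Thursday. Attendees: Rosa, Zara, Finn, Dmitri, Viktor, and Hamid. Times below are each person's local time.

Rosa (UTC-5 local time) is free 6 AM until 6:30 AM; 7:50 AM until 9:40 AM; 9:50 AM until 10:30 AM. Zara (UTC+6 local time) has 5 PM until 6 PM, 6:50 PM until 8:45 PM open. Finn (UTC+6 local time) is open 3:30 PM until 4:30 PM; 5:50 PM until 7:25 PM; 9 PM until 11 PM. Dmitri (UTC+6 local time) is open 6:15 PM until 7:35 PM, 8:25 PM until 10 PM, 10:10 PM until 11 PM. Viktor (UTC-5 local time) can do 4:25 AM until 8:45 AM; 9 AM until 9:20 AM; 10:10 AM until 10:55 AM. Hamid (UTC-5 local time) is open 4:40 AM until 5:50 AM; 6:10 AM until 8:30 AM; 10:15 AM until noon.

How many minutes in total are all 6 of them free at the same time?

Rosa in UTC: 11:00-11:30, 12:50-14:40, 14:50-15:30 (add 5h to convert from UTC-5).
Zara in UTC: 11:00-12:00, 12:50-14:45 (subtract 6h to convert from UTC+6).
Finn in UTC: 09:30-10:30, 11:50-13:25, 15:00-17:00 (subtract 6h to convert from UTC+6).
Dmitri in UTC: 12:15-13:35, 14:25-16:00, 16:10-17:00 (subtract 6h to convert from UTC+6).
Viktor in UTC: 09:25-13:45, 14:00-14:20, 15:10-15:55 (add 5h to convert from UTC-5).
Hamid in UTC: 09:40-10:50, 11:10-13:30, 15:15-17:00 (add 5h to convert from UTC-5).
Rosa ∩ Zara: 11:00-11:30, 12:50-14:40.
Rosa ∩ Zara ∩ Finn: 12:50-13:25.
Rosa ∩ Zara ∩ Finn ∩ Dmitri: 12:50-13:25.
Rosa ∩ Zara ∩ Finn ∩ Dmitri ∩ Viktor: 12:50-13:25.
Rosa ∩ Zara ∩ Finn ∩ Dmitri ∩ Viktor ∩ Hamid: 12:50-13:25.
Those are the intersection windows.
That's a single block of 35 minutes.

35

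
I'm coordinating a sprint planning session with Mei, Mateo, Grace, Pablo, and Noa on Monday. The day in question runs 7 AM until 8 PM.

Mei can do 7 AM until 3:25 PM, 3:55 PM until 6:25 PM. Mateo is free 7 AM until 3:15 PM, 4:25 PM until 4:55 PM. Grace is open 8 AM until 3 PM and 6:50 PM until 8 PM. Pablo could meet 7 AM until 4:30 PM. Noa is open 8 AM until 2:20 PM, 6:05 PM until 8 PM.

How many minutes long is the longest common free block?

380

Mei ∩ Mateo: 07:00-15:15, 16:25-16:55.
Mei ∩ Mateo ∩ Grace: 08:00-15:00.
Mei ∩ Mateo ∩ Grace ∩ Pablo: 08:00-15:00.
Mei ∩ Mateo ∩ Grace ∩ Pablo ∩ Noa: 08:00-14:20.
Those are the intersection windows.
The longest is 08:00-14:20 at 380 minutes.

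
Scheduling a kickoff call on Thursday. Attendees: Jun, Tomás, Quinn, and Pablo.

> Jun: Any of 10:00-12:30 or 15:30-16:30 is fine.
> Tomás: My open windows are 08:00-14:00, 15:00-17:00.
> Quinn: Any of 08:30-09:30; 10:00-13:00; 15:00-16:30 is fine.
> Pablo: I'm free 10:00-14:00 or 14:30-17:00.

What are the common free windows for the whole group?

10:00-12:30, 15:30-16:30

Jun ∩ Tomás: 10:00-12:30, 15:30-16:30.
Jun ∩ Tomás ∩ Quinn: 10:00-12:30, 15:30-16:30.
Jun ∩ Tomás ∩ Quinn ∩ Pablo: 10:00-12:30, 15:30-16:30.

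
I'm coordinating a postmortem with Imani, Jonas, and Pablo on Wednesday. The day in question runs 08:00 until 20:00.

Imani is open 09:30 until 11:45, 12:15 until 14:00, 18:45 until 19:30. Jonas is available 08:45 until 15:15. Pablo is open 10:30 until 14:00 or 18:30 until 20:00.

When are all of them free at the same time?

10:30-11:45, 12:15-14:00

Imani ∩ Jonas: 09:30-11:45, 12:15-14:00.
Imani ∩ Jonas ∩ Pablo: 10:30-11:45, 12:15-14:00.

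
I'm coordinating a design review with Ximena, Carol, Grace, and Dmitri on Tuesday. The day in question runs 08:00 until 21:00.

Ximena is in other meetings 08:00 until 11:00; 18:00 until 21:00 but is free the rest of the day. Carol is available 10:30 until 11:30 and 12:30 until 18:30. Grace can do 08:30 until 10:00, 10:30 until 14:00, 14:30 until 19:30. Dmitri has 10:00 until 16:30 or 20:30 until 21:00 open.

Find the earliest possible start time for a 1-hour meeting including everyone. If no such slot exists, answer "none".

Ximena free: 11:00-18:00 (invert busy blocks within the working day).
Carol free: 10:30-11:30, 12:30-18:30.
Grace free: 08:30-10:00, 10:30-14:00, 14:30-19:30.
Dmitri free: 10:00-16:30, 20:30-21:00.
Ximena ∩ Carol: 11:00-11:30, 12:30-18:00.
Ximena ∩ Carol ∩ Grace: 11:00-11:30, 12:30-14:00, 14:30-18:00.
Ximena ∩ Carol ∩ Grace ∩ Dmitri: 11:00-11:30, 12:30-14:00, 14:30-16:30.
The first common window of at least 60 minutes is 12:30-14:00, so the earliest start is 12:30.

12:30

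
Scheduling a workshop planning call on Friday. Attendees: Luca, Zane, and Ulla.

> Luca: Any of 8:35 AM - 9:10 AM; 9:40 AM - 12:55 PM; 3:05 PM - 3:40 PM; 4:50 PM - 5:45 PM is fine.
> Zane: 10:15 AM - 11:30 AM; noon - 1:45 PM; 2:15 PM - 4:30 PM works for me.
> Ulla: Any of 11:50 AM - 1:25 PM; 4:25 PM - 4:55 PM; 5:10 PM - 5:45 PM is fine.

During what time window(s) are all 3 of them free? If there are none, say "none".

Luca ∩ Zane: 10:15-11:30, 12:00-12:55, 15:05-15:40.
Luca ∩ Zane ∩ Ulla: 12:00-12:55.
So the common availability across everyone is 12:00-12:55.

12:00-12:55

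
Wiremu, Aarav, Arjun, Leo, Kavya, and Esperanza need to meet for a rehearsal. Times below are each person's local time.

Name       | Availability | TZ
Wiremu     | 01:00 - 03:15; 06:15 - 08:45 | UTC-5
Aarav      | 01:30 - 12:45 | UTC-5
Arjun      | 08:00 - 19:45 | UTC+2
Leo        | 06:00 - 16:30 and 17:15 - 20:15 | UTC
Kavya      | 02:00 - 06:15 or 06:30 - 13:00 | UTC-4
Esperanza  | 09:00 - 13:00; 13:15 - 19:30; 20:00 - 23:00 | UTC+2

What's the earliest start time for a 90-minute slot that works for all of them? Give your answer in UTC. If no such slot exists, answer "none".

Wiremu in UTC: 06:00-08:15, 11:15-13:45 (add 5h to convert from UTC-5).
Aarav in UTC: 06:30-17:45 (add 5h to convert from UTC-5).
Arjun in UTC: 06:00-17:45 (subtract 2h to convert from UTC+2).
Leo in UTC: 06:00-16:30, 17:15-20:15.
Kavya in UTC: 06:00-10:15, 10:30-17:00 (add 4h to convert from UTC-4).
Esperanza in UTC: 07:00-11:00, 11:15-17:30, 18:00-21:00 (subtract 2h to convert from UTC+2).
Wiremu ∩ Aarav: 06:30-08:15, 11:15-13:45.
Wiremu ∩ Aarav ∩ Arjun: 06:30-08:15, 11:15-13:45.
Wiremu ∩ Aarav ∩ Arjun ∩ Leo: 06:30-08:15, 11:15-13:45.
Wiremu ∩ Aarav ∩ Arjun ∩ Leo ∩ Kavya: 06:30-08:15, 11:15-13:45.
Wiremu ∩ Aarav ∩ Arjun ∩ Leo ∩ Kavya ∩ Esperanza: 07:00-08:15, 11:15-13:45.
The first common window of at least 90 minutes is 11:15-13:45, so the earliest start is 11:15.

11:15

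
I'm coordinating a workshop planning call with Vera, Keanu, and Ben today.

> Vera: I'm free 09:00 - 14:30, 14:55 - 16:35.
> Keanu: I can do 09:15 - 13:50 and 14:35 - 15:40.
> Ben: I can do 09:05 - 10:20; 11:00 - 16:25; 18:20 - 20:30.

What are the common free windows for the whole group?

Vera ∩ Keanu: 09:15-13:50, 14:55-15:40.
Vera ∩ Keanu ∩ Ben: 09:15-10:20, 11:00-13:50, 14:55-15:40.
So the common availability across everyone is 09:15-10:20, 11:00-13:50, 14:55-15:40.

09:15-10:20, 11:00-13:50, 14:55-15:40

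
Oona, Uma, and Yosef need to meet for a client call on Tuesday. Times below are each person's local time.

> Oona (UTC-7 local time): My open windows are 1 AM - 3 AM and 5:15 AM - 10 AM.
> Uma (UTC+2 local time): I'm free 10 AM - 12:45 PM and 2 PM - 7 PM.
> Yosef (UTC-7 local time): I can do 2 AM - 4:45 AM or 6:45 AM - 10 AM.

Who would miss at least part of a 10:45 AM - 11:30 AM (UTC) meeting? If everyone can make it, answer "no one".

Oona in UTC: 08:00-10:00, 12:15-17:00 (add 7h to convert from UTC-7).
Uma in UTC: 08:00-10:45, 12:00-17:00 (subtract 2h to convert from UTC+2).
Yosef in UTC: 09:00-11:45, 13:45-17:00 (add 7h to convert from UTC-7).
Oona: not fully free for 10:45-11:30. Uma: not fully free for 10:45-11:30. Yosef: free for 10:45-11:30.

Oona, Uma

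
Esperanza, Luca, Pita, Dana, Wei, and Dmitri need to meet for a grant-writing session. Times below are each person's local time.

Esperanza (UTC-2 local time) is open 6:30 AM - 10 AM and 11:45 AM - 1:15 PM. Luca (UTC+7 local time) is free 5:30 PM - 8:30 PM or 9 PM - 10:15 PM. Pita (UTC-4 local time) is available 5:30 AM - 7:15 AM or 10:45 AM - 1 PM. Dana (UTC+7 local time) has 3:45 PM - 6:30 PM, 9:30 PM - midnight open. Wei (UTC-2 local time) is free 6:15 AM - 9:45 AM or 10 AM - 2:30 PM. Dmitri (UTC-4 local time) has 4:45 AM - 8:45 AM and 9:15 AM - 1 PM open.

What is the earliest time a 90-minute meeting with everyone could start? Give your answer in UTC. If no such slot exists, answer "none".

Esperanza in UTC: 08:30-12:00, 13:45-15:15 (add 2h to convert from UTC-2).
Luca in UTC: 10:30-13:30, 14:00-15:15 (subtract 7h to convert from UTC+7).
Pita in UTC: 09:30-11:15, 14:45-17:00 (add 4h to convert from UTC-4).
Dana in UTC: 08:45-11:30, 14:30-17:00 (subtract 7h to convert from UTC+7).
Wei in UTC: 08:15-11:45, 12:00-16:30 (add 2h to convert from UTC-2).
Dmitri in UTC: 08:45-12:45, 13:15-17:00 (add 4h to convert from UTC-4).
Esperanza ∩ Luca: 10:30-12:00, 14:00-15:15.
Esperanza ∩ Luca ∩ Pita: 10:30-11:15, 14:45-15:15.
Esperanza ∩ Luca ∩ Pita ∩ Dana: 10:30-11:15, 14:45-15:15.
Esperanza ∩ Luca ∩ Pita ∩ Dana ∩ Wei: 10:30-11:15, 14:45-15:15.
Esperanza ∩ Luca ∩ Pita ∩ Dana ∩ Wei ∩ Dmitri: 10:30-11:15, 14:45-15:15.
Those are the intersection windows.
No common window is at least 90 minutes long.

none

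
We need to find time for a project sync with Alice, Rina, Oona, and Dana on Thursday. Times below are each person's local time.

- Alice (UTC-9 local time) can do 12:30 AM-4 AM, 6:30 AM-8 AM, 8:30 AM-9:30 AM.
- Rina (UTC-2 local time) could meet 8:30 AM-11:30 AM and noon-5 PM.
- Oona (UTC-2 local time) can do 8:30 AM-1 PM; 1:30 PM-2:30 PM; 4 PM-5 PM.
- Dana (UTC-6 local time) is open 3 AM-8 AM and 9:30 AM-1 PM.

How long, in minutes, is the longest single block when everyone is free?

150

Alice in UTC: 09:30-13:00, 15:30-17:00, 17:30-18:30 (add 9h to convert from UTC-9).
Rina in UTC: 10:30-13:30, 14:00-19:00 (add 2h to convert from UTC-2).
Oona in UTC: 10:30-15:00, 15:30-16:30, 18:00-19:00 (add 2h to convert from UTC-2).
Dana in UTC: 09:00-14:00, 15:30-19:00 (add 6h to convert from UTC-6).
Alice ∩ Rina: 10:30-13:00, 15:30-17:00, 17:30-18:30.
Alice ∩ Rina ∩ Oona: 10:30-13:00, 15:30-16:30, 18:00-18:30.
Alice ∩ Rina ∩ Oona ∩ Dana: 10:30-13:00, 15:30-16:30, 18:00-18:30.
The longest is 10:30-13:00 at 150 minutes.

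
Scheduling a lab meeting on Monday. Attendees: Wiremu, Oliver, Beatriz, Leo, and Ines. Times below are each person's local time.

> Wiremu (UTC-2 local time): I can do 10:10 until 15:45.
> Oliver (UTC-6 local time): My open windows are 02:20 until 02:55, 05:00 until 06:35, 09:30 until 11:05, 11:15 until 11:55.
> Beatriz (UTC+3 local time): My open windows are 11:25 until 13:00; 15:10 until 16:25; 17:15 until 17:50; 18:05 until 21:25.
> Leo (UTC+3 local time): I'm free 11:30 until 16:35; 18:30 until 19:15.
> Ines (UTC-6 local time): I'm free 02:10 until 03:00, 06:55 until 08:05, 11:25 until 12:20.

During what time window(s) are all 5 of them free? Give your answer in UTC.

none

Wiremu in UTC: 12:10-17:45 (add 2h to convert from UTC-2).
Oliver in UTC: 08:20-08:55, 11:00-12:35, 15:30-17:05, 17:15-17:55 (add 6h to convert from UTC-6).
Beatriz in UTC: 08:25-10:00, 12:10-13:25, 14:15-14:50, 15:05-18:25 (subtract 3h to convert from UTC+3).
Leo in UTC: 08:30-13:35, 15:30-16:15 (subtract 3h to convert from UTC+3).
Ines in UTC: 08:10-09:00, 12:55-14:05, 17:25-18:20 (add 6h to convert from UTC-6).
Wiremu ∩ Oliver: 12:10-12:35, 15:30-17:05, 17:15-17:45.
Wiremu ∩ Oliver ∩ Beatriz: 12:10-12:35, 15:30-17:05, 17:15-17:45.
Wiremu ∩ Oliver ∩ Beatriz ∩ Leo: 12:10-12:35, 15:30-16:15.
Wiremu ∩ Oliver ∩ Beatriz ∩ Leo ∩ Ines: ∅.
There is no time when everyone is free.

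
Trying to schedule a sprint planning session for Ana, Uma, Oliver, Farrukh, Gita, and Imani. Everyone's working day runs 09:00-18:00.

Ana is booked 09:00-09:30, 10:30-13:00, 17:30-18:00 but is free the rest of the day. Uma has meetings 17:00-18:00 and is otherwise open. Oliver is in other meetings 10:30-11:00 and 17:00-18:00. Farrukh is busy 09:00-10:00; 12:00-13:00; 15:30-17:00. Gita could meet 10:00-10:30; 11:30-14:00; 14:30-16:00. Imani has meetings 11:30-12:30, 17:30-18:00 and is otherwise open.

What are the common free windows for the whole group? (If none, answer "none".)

10:00-10:30, 13:00-14:00, 14:30-15:30

Ana free: 09:30-10:30, 13:00-17:30 (invert busy blocks within the working day).
Uma free: 09:00-17:00 (invert busy blocks within the working day).
Oliver free: 09:00-10:30, 11:00-17:00 (invert busy blocks within the working day).
Farrukh free: 10:00-12:00, 13:00-15:30, 17:00-18:00 (invert busy blocks within the working day).
Gita free: 10:00-10:30, 11:30-14:00, 14:30-16:00.
Imani free: 09:00-11:30, 12:30-17:30 (invert busy blocks within the working day).
Ana ∩ Uma: 09:30-10:30, 13:00-17:00.
Ana ∩ Uma ∩ Oliver: 09:30-10:30, 13:00-17:00.
Ana ∩ Uma ∩ Oliver ∩ Farrukh: 10:00-10:30, 13:00-15:30.
Ana ∩ Uma ∩ Oliver ∩ Farrukh ∩ Gita: 10:00-10:30, 13:00-14:00, 14:30-15:30.
Ana ∩ Uma ∩ Oliver ∩ Farrukh ∩ Gita ∩ Imani: 10:00-10:30, 13:00-14:00, 14:30-15:30.
So the common availability across everyone is 10:00-10:30, 13:00-14:00, 14:30-15:30.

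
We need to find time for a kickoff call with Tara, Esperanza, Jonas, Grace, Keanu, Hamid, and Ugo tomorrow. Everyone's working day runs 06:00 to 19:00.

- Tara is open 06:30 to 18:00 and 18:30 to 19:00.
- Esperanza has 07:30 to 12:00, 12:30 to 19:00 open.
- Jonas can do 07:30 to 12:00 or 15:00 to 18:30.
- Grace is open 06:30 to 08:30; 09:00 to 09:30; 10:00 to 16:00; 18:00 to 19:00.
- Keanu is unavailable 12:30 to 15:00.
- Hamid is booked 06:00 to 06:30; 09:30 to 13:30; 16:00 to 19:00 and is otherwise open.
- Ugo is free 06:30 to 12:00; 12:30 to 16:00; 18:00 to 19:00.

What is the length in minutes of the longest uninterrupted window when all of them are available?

Tara free: 06:30-18:00, 18:30-19:00.
Esperanza free: 07:30-12:00, 12:30-19:00.
Jonas free: 07:30-12:00, 15:00-18:30.
Grace free: 06:30-08:30, 09:00-09:30, 10:00-16:00, 18:00-19:00.
Keanu free: 06:00-12:30, 15:00-19:00 (invert busy blocks within the working day).
Hamid free: 06:30-09:30, 13:30-16:00 (invert busy blocks within the working day).
Ugo free: 06:30-12:00, 12:30-16:00, 18:00-19:00.
Tara ∩ Esperanza: 07:30-12:00, 12:30-18:00, 18:30-19:00.
Tara ∩ Esperanza ∩ Jonas: 07:30-12:00, 15:00-18:00.
Tara ∩ Esperanza ∩ Jonas ∩ Grace: 07:30-08:30, 09:00-09:30, 10:00-12:00, 15:00-16:00.
Tara ∩ Esperanza ∩ Jonas ∩ Grace ∩ Keanu: 07:30-08:30, 09:00-09:30, 10:00-12:00, 15:00-16:00.
Tara ∩ Esperanza ∩ Jonas ∩ Grace ∩ Keanu ∩ Hamid: 07:30-08:30, 09:00-09:30, 15:00-16:00.
Tara ∩ Esperanza ∩ Jonas ∩ Grace ∩ Keanu ∩ Hamid ∩ Ugo: 07:30-08:30, 09:00-09:30, 15:00-16:00.
The longest is 07:30-08:30 at 60 minutes.

60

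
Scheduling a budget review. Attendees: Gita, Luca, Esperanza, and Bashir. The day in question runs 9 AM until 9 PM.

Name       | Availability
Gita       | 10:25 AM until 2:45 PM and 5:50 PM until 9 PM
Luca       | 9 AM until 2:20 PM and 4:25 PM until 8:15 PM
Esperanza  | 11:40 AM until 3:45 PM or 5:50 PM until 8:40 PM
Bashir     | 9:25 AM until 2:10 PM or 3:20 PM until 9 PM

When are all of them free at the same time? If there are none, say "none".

Gita ∩ Luca: 10:25-14:20, 17:50-20:15.
Gita ∩ Luca ∩ Esperanza: 11:40-14:20, 17:50-20:15.
Gita ∩ Luca ∩ Esperanza ∩ Bashir: 11:40-14:10, 17:50-20:15.

11:40-14:10, 17:50-20:15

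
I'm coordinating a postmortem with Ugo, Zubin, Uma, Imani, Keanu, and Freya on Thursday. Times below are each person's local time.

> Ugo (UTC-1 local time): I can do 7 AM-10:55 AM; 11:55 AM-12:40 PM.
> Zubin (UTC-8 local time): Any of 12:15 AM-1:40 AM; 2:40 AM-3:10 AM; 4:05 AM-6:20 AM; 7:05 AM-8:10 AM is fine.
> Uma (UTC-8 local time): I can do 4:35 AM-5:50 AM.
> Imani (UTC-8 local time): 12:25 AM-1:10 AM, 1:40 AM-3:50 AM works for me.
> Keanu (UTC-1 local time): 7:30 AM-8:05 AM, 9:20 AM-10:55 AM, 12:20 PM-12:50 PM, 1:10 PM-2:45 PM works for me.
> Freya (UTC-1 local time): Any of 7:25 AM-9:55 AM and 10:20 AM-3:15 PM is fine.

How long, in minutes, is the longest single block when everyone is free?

Ugo in UTC: 08:00-11:55, 12:55-13:40 (add 1h to convert from UTC-1).
Zubin in UTC: 08:15-09:40, 10:40-11:10, 12:05-14:20, 15:05-16:10 (add 8h to convert from UTC-8).
Uma in UTC: 12:35-13:50 (add 8h to convert from UTC-8).
Imani in UTC: 08:25-09:10, 09:40-11:50 (add 8h to convert from UTC-8).
Keanu in UTC: 08:30-09:05, 10:20-11:55, 13:20-13:50, 14:10-15:45 (add 1h to convert from UTC-1).
Freya in UTC: 08:25-10:55, 11:20-16:15 (add 1h to convert from UTC-1).
Ugo ∩ Zubin: 08:15-09:40, 10:40-11:10, 12:55-13:40.
Ugo ∩ Zubin ∩ Uma: 12:55-13:40.
Ugo ∩ Zubin ∩ Uma ∩ Imani: ∅.
Ugo ∩ Zubin ∩ Uma ∩ Imani ∩ Keanu: ∅.
Ugo ∩ Zubin ∩ Uma ∩ Imani ∩ Keanu ∩ Freya: ∅.
There is no time when everyone is free.
No common window exists, so the longest block is 0 minutes.

0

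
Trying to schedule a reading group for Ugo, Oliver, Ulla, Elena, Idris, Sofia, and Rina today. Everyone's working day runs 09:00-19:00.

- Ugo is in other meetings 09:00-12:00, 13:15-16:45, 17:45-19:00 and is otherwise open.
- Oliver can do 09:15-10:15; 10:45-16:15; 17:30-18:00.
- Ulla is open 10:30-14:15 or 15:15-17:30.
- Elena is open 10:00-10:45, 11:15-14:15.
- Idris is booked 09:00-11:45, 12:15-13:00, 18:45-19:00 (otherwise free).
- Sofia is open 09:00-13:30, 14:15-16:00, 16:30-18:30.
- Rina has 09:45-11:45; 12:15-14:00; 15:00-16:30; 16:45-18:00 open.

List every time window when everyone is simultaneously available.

Ugo free: 12:00-13:15, 16:45-17:45 (invert busy blocks within the working day).
Oliver free: 09:15-10:15, 10:45-16:15, 17:30-18:00.
Ulla free: 10:30-14:15, 15:15-17:30.
Elena free: 10:00-10:45, 11:15-14:15.
Idris free: 11:45-12:15, 13:00-18:45 (invert busy blocks within the working day).
Sofia free: 09:00-13:30, 14:15-16:00, 16:30-18:30.
Rina free: 09:45-11:45, 12:15-14:00, 15:00-16:30, 16:45-18:00.
Ugo ∩ Oliver: 12:00-13:15, 17:30-17:45.
Ugo ∩ Oliver ∩ Ulla: 12:00-13:15.
Ugo ∩ Oliver ∩ Ulla ∩ Elena: 12:00-13:15.
Ugo ∩ Oliver ∩ Ulla ∩ Elena ∩ Idris: 12:00-12:15, 13:00-13:15.
Ugo ∩ Oliver ∩ Ulla ∩ Elena ∩ Idris ∩ Sofia: 12:00-12:15, 13:00-13:15.
Ugo ∩ Oliver ∩ Ulla ∩ Elena ∩ Idris ∩ Sofia ∩ Rina: 13:00-13:15.

13:00-13:15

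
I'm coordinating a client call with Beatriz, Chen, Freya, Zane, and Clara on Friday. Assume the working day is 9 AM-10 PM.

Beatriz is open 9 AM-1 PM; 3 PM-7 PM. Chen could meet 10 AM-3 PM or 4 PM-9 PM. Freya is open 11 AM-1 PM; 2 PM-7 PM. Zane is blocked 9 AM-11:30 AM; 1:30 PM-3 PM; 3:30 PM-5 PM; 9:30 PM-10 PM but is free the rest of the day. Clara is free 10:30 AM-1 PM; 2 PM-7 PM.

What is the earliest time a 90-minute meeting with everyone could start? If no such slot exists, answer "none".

11:30

Beatriz free: 09:00-13:00, 15:00-19:00.
Chen free: 10:00-15:00, 16:00-21:00.
Freya free: 11:00-13:00, 14:00-19:00.
Zane free: 11:30-13:30, 15:00-15:30, 17:00-21:30 (invert busy blocks within the working day).
Clara free: 10:30-13:00, 14:00-19:00.
Beatriz ∩ Chen: 10:00-13:00, 16:00-19:00.
Beatriz ∩ Chen ∩ Freya: 11:00-13:00, 16:00-19:00.
Beatriz ∩ Chen ∩ Freya ∩ Zane: 11:30-13:00, 17:00-19:00.
Beatriz ∩ Chen ∩ Freya ∩ Zane ∩ Clara: 11:30-13:00, 17:00-19:00.
The first common window of at least 90 minutes is 11:30-13:00, so the earliest start is 11:30.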